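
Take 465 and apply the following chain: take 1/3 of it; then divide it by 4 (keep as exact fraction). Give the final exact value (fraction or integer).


Start with 465.
Step 1: Take 1/3: 465 * 1/3 = 155
Step 2: Divide by 4: 155 / 4 = 155/4
Final result = 155/4

155/4


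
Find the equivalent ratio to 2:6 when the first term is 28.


Original ratio: 2:6
First term target: 28
Scale factor = 28 / 2 = 14
Multiply second term: 6 * 14 = 84
Equivalent ratio = 28:84

28:84


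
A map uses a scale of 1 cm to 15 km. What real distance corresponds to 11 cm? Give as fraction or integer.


Map scale: 1 cm = 15 km
Measured distance on map = 11 cm
Set up proportion: 11 * 15 / 1
= 165 / 1
= 165 km

165


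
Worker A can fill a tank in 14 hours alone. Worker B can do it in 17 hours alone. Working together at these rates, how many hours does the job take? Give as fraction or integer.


Rate of A = 1/14 job per hour
Rate of B = 1/17 job per hour
Combined rate = 1/14 + 1/17
Find common denominator: (17 + 14)/(14*17) = 31/238
Combined rate = 31/238 job per hour
Time together = 1 / (31/238) = 238/31 hours

238/31


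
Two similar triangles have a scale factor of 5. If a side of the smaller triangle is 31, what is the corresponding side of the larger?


Similar triangles have proportional sides
Scale factor = 5
Smaller side = 31
Corresponding larger side = 31 * 5
= 155

155


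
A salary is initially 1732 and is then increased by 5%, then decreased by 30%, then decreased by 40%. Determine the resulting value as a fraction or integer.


Start: 1732
Step 1: increase by 5% => multiply by 105/100
  1732 * 105/100 = 9093/5
Step 2: decrease by 30% => multiply by 70/100
  9093/5 * 70/100 = 63651/50
Step 3: decrease by 40% => multiply by 60/100
  63651/50 * 60/100 = 190953/250
Final value = 190953/250

190953/250


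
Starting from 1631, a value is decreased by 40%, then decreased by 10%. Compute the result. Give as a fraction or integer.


Start: 1631
Step 1: decrease by 40% => multiply by 60/100
  1631 * 60/100 = 4893/5
Step 2: decrease by 10% => multiply by 90/100
  4893/5 * 90/100 = 44037/50
Final value = 44037/50

44037/50


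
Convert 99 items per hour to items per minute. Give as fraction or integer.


Converting from per hour to per minute
Rate = 99 items per hour
Divide by 60: 99/60
= 33/20 items per minute

33/20


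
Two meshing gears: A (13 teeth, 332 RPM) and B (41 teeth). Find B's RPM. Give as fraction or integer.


Gear ratio: teeth_A * RPM_A = teeth_B * RPM_B
13 * 332 = 41 * RPM_B
4316 = 41 * RPM_B
RPM_B = 4316 / 41
RPM_B = 4316/41

4316/41


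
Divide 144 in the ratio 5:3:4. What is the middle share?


Ratio = 5:3:4
Total parts = 5 + 3 + 4 = 12
Value per part = 144 / 12 = 12
First share = 5 * 12 = 60
Middle share = 3 * 12 = 36
Third share = 4 * 12 = 48

36


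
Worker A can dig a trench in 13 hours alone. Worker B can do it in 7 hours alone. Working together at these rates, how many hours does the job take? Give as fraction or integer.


Rate of A = 1/13 job per hour
Rate of B = 1/7 job per hour
Combined rate = 1/13 + 1/7
Find common denominator: (7 + 13)/(13*7) = 20/91
Combined rate = 20/91 job per hour
Time together = 1 / (20/91) = 91/20 hours

91/20


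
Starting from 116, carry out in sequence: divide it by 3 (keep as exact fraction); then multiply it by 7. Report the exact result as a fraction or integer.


Start with 116.
Step 1: Divide by 3: 116 / 3 = 116/3
Step 2: Multiply by 7: 116/3 * 7 = 812/3
Final result = 812/3

812/3


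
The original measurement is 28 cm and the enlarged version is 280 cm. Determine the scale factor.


Original length = 28 cm
Scaled length = 280 cm
Scale factor = 280 / 28
= 10

10


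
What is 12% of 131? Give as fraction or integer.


Compute 12% of 131
Convert percentage: 12% = 12/100
Multiply: 131 * 12/100
= 1572/100
= 393/25

393/25


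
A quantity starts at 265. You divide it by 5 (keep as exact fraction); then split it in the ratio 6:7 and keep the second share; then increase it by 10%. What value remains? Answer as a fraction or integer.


Start with 265.
Step 1: Divide by 5: 265 / 5 = 53
Step 2: Split 6:7, second share = 53 * 7/13 = 371/13
Step 3: Increase by 10%: 371/13 * 110/100 = 4081/130
Final result = 4081/130

4081/130


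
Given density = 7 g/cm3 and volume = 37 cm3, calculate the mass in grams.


Using mass = density * volume
Density = 7 g/cm3
Volume = 37 cm3
Mass = 7 * 37
= 259 g

259


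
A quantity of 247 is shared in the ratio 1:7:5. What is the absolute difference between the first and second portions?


Total parts = 1 + 7 + 5 = 13
Value per part = 247 / 13 = 19
Shares: 1*19=19, 7*19=133, 5*19=95
First share = 19, second share = 133
Difference = |19 - 133| = 114

114


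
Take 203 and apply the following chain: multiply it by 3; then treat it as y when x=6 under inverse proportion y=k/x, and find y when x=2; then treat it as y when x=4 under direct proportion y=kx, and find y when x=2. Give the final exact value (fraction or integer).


Start with 203.
Step 1: Multiply by 3: 203 * 3 = 609
Step 2: Inverse prop: k = (609)*6; new y = k/2 = 609*6/2 = 1827
Step 3: Direct prop: k = (1827)/4; new y = k*2 = 1827*2/4 = 1827/2
Final result = 1827/2

1827/2


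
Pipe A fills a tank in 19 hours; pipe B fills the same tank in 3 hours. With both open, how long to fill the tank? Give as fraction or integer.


Rate of A = 1/19 job per hour
Rate of B = 1/3 job per hour
Combined rate = 1/19 + 1/3
Find common denominator: (3 + 19)/(19*3) = 22/57
Combined rate = 22/57 job per hour
Time together = 1 / (22/57) = 57/22 hours

57/22


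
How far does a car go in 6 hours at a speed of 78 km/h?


Using distance = speed * time
Speed = 78 km/h
Time = 6 hours
Distance = 78 * 6
= 468 km

468


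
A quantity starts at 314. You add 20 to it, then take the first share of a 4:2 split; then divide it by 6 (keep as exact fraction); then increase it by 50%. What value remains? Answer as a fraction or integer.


Start with 314.
Step 1: Add 20: 314+20=334; split 4:2 first = 334*4/6 = 668/3
Step 2: Divide by 6: 668/3 / 6 = 334/9
Step 3: Increase by 50%: 334/9 * 150/100 = 167/3
Final result = 167/3

167/3


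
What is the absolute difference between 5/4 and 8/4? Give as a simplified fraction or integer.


Simplify: 5/4 = 5/4 and 8/4 = 2
Find common denominator: LCD = 4
Convert: 5/4 and 8/4
Difference = |5 - 8|/4 = 3/4
Simplified = 3/4

3/4


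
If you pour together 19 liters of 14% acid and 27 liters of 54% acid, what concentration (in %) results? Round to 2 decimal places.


Solute in mixture 1 = 14% of 19 L = 19*14/100 = 133/50 L
Solute in mixture 2 = 54% of 27 L = 27*54/100 = 729/50 L
Total solute = 133/50 + 729/50 = 431/25 L
Total volume = 19 + 27 = 46 L
Final concentration = 431/25/46 * 100 = 37.48%

37.48


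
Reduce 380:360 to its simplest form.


Find GCD(380, 360)
GCD = 20
Divide both by 20: 380/20 = 19, 360/20 = 18
Simplified ratio = 19:18

19:18


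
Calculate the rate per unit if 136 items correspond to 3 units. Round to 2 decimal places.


Total items = 136
Number of units = 3
Unit rate = 136 / 3
= 45.33 items per unit

45.33


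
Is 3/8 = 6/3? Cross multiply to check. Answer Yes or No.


Cross multiply to check 3/8 = 6/3
Left cross product: 3 * 3 = 9
Right cross product: 8 * 6 = 48
9 != 48
Not equal, so proportions differ => No

No


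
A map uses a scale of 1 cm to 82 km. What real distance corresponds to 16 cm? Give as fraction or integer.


Map scale: 1 cm = 82 km
Measured distance on map = 16 cm
Set up proportion: 16 * 82 / 1
= 1312 / 1
= 1312 km

1312


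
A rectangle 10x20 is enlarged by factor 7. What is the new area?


Original dimensions: 10 x 20
Enlargement factor = 7
New width = 10 * 7 = 70
New height = 20 * 7 = 140
New area = 70 * 140 = 9800

9800


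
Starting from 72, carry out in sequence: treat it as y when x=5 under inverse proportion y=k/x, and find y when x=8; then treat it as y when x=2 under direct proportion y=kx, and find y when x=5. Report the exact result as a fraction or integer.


Start with 72.
Step 1: Inverse prop: k = (72)*5; new y = k/8 = 72*5/8 = 45
Step 2: Direct prop: k = (45)/2; new y = k*5 = 45*5/2 = 225/2
Final result = 225/2

225/2


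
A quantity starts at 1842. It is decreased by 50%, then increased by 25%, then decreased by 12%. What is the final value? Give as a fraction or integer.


Start: 1842
Step 1: decrease by 50% => multiply by 50/100
  1842 * 50/100 = 921
Step 2: increase by 25% => multiply by 125/100
  921 * 125/100 = 4605/4
Step 3: decrease by 12% => multiply by 88/100
  4605/4 * 88/100 = 10131/10
Final value = 10131/10

10131/10


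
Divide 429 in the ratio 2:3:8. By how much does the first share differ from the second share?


Total parts = 2 + 3 + 8 = 13
Value per part = 429 / 13 = 33
Shares: 2*33=66, 3*33=99, 8*33=264
First share = 66, second share = 99
Difference = |66 - 99| = 33

33


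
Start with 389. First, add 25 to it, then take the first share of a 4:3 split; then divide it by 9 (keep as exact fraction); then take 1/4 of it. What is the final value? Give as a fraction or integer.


Start with 389.
Step 1: Add 25: 389+25=414; split 4:3 first = 414*4/7 = 1656/7
Step 2: Divide by 9: 1656/7 / 9 = 184/7
Step 3: Take 1/4: 184/7 * 1/4 = 46/7
Final result = 46/7

46/7


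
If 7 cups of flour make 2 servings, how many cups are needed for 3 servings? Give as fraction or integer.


Original: 7 cups for 2 servings
Target servings = 3
Scaling factor = 3/2
New amount = 7 * 3/2
= 21/2
= 21/2 cups

21/2


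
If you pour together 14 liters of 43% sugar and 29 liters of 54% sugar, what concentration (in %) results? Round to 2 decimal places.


Solute in mixture 1 = 43% of 14 L = 14*43/100 = 301/50 L
Solute in mixture 2 = 54% of 29 L = 29*54/100 = 783/50 L
Total solute = 301/50 + 783/50 = 542/25 L
Total volume = 14 + 29 = 43 L
Final concentration = 542/25/43 * 100 = 50.42%

50.42


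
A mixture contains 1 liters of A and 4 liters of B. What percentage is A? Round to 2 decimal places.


Volume of A = 1 L
Volume of B = 4 L
Total volume = 1 + 4 = 5 L
Percentage of A = (1/5) * 100
= 20.00%

20.00


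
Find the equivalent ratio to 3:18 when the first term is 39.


Original ratio: 3:18
First term target: 39
Scale factor = 39 / 3 = 13
Multiply second term: 18 * 13 = 234
Equivalent ratio = 39:234

39:234


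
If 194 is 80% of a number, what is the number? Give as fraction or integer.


Given: 194 is 80% of the whole
Set up: 194 = 80/100 * whole
whole = 194 * 100 / 80
whole = 19400 / 80
whole = 485/2

485/2


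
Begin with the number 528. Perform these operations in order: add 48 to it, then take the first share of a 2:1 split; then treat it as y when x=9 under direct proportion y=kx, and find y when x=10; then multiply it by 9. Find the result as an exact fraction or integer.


Start with 528.
Step 1: Add 48: 528+48=576; split 2:1 first = 576*2/3 = 384
Step 2: Direct prop: k = (384)/9; new y = k*10 = 384*10/9 = 1280/3
Step 3: Multiply by 9: 1280/3 * 9 = 3840
Final result = 3840

3840


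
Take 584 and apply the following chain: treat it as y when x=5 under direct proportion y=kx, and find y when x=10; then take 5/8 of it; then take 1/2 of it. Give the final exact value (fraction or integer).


Start with 584.
Step 1: Direct prop: k = (584)/5; new y = k*10 = 584*10/5 = 1168
Step 2: Take 5/8: 1168 * 5/8 = 730
Step 3: Take 1/2: 730 * 1/2 = 365
Final result = 365

365


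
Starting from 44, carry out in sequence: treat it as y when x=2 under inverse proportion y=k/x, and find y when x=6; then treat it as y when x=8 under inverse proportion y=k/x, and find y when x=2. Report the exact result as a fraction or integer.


Start with 44.
Step 1: Inverse prop: k = (44)*2; new y = k/6 = 44*2/6 = 44/3
Step 2: Inverse prop: k = (44/3)*8; new y = k/2 = 44/3*8/2 = 176/3
Final result = 176/3

176/3


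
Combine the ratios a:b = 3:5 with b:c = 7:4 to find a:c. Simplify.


Given a:b = 3:5 and b:c = 7:4
Make b consistent. Multiply first ratio by 7: a:b = 21:35
Multiply second ratio by 5: b:c = 35:20
Now b = 35 in both, so a:b:c = 21:35:20
Therefore a:c = 21:20
Simplify by GCD: a:c = 21:20

21:20


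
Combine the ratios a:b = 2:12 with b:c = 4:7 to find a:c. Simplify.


Given a:b = 2:12 and b:c = 4:7
Make b consistent. Multiply first ratio by 4: a:b = 8:48
Multiply second ratio by 12: b:c = 48:84
Now b = 48 in both, so a:b:c = 8:48:84
Therefore a:c = 8:84
Simplify by GCD: a:c = 2:21

2:21


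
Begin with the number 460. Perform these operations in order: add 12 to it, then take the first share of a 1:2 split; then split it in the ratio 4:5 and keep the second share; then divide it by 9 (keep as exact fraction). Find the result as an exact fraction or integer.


Start with 460.
Step 1: Add 12: 460+12=472; split 1:2 first = 472*1/3 = 472/3
Step 2: Split 4:5, second share = 472/3 * 5/9 = 2360/27
Step 3: Divide by 9: 2360/27 / 9 = 2360/243
Final result = 2360/243

2360/243


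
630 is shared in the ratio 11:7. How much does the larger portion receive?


Total parts = 11 + 7 = 18
Value per part = 630 / 18 = 35
First share = 11 * 35 = 385
Second share = 7 * 35 = 245
Larger share = 385

385


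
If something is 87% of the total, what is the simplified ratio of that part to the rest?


Part = 87%, Remainder = 13%
Ratio = 87:13
GCD(87, 13) = 1
Simplify: 87:13 = 87:13

87:13


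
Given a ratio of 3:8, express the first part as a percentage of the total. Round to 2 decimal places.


Total parts = 3 + 8 = 11
First part fraction = 3/11
Percentage = (3/11) * 100
= 0.272727 * 100
= 27.27%

27.27


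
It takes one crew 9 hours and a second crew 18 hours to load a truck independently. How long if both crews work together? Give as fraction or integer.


Rate of A = 1/9 job per hour
Rate of B = 1/18 job per hour
Combined rate = 1/9 + 1/18
Find common denominator: (18 + 9)/(9*18) = 27/162
Combined rate = 1/6 job per hour
Time together = 1 / (1/6) = 6 hours

6


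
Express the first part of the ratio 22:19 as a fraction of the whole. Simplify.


Total parts = 22 + 19 = 41
First part fraction = 22/41
Simplify: 22/41 = 22/41

22/41


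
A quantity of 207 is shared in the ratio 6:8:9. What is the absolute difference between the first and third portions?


Total parts = 6 + 8 + 9 = 23
Value per part = 207 / 23 = 9
Shares: 6*9=54, 8*9=72, 9*9=81
First share = 54, third share = 81
Difference = |54 - 81| = 27

27


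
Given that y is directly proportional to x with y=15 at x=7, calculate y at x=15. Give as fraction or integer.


Direct proportion: y = kx
Find k: k = 15/7 = 15/7
Compute y at x=15: y = 15/7 * 15
y = 225/7

225/7


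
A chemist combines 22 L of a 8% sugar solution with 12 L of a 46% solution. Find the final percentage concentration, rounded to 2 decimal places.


Solute in mixture 1 = 8% of 22 L = 22*8/100 = 44/25 L
Solute in mixture 2 = 46% of 12 L = 12*46/100 = 138/25 L
Total solute = 44/25 + 138/25 = 182/25 L
Total volume = 22 + 12 = 34 L
Final concentration = 182/25/34 * 100 = 21.41%

21.41


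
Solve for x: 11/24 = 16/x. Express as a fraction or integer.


Setting up: 11/24 = 16/x
Cross multiply: 11 * x = 24 * 16
11x = 384
x = 384/11
x = 384/11

384/11


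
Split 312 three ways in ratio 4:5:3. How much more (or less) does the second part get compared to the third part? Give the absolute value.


Total parts = 4 + 5 + 3 = 12
Value per part = 312 / 12 = 26
Shares: 4*26=104, 5*26=130, 3*26=78
Second share = 130, third share = 78
Difference = |130 - 78| = 52

52


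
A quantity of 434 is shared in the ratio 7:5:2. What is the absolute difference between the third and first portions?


Total parts = 7 + 5 + 2 = 14
Value per part = 434 / 14 = 31
Shares: 7*31=217, 5*31=155, 2*31=62
Third share = 62, first share = 217
Difference = |62 - 217| = 155

155


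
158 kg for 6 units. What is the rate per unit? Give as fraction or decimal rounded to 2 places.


Total kg = 158
Number of units = 6
Unit rate = 158 / 6
= 26.33 kg per unit

26.33


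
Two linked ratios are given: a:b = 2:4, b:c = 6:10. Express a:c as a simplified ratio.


Given a:b = 2:4 and b:c = 6:10
Make b consistent. Multiply first ratio by 6: a:b = 12:24
Multiply second ratio by 4: b:c = 24:40
Now b = 24 in both, so a:b:c = 12:24:40
Therefore a:c = 12:40
Simplify by GCD: a:c = 3:10

3:10


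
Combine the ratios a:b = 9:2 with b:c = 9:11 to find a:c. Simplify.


Given a:b = 9:2 and b:c = 9:11
Make b consistent. Multiply first ratio by 9: a:b = 81:18
Multiply second ratio by 2: b:c = 18:22
Now b = 18 in both, so a:b:c = 81:18:22
Therefore a:c = 81:22
Simplify by GCD: a:c = 81:22

81:22


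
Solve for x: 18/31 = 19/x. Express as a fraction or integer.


Setting up: 18/31 = 19/x
Cross multiply: 18 * x = 31 * 19
18x = 589
x = 589/18
x = 589/18

589/18


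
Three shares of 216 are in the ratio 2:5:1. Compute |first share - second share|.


Total parts = 2 + 5 + 1 = 8
Value per part = 216 / 8 = 27
Shares: 2*27=54, 5*27=135, 1*27=27
First share = 54, second share = 135
Difference = |54 - 135| = 81

81


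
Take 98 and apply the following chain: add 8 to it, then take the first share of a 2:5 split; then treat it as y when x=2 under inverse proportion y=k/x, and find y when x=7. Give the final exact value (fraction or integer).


Start with 98.
Step 1: Add 8: 98+8=106; split 2:5 first = 106*2/7 = 212/7
Step 2: Inverse prop: k = (212/7)*2; new y = k/7 = 212/7*2/7 = 424/49
Final result = 424/49

424/49


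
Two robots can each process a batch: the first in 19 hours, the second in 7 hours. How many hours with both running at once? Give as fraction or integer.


Rate of A = 1/19 job per hour
Rate of B = 1/7 job per hour
Combined rate = 1/19 + 1/7
Find common denominator: (7 + 19)/(19*7) = 26/133
Combined rate = 26/133 job per hour
Time together = 1 / (26/133) = 133/26 hours

133/26


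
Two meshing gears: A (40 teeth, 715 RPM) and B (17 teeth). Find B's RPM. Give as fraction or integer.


Gear ratio: teeth_A * RPM_A = teeth_B * RPM_B
40 * 715 = 17 * RPM_B
28600 = 17 * RPM_B
RPM_B = 28600 / 17
RPM_B = 28600/17

28600/17


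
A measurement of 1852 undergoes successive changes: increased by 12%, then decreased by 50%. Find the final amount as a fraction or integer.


Start: 1852
Step 1: increase by 12% => multiply by 112/100
  1852 * 112/100 = 51856/25
Step 2: decrease by 50% => multiply by 50/100
  51856/25 * 50/100 = 25928/25
Final value = 25928/25

25928/25


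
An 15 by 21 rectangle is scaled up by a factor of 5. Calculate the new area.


Original dimensions: 15 x 21
Enlargement factor = 5
New width = 15 * 5 = 75
New height = 21 * 5 = 105
New area = 75 * 105 = 7875

7875


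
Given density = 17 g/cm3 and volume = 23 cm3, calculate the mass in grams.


Using mass = density * volume
Density = 17 g/cm3
Volume = 23 cm3
Mass = 17 * 23
= 391 g

391


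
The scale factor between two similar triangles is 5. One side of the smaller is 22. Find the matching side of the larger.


Similar triangles have proportional sides
Scale factor = 5
Smaller side = 22
Corresponding larger side = 22 * 5
= 110

110


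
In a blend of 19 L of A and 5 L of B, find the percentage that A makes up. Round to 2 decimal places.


Volume of A = 19 L
Volume of B = 5 L
Total volume = 19 + 5 = 24 L
Percentage of A = (19/24) * 100
= 79.17%

79.17


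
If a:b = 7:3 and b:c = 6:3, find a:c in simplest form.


Given a:b = 7:3 and b:c = 6:3
Make b consistent. Multiply first ratio by 6: a:b = 42:18
Multiply second ratio by 3: b:c = 18:9
Now b = 18 in both, so a:b:c = 42:18:9
Therefore a:c = 42:9
Simplify by GCD: a:c = 14:3

14:3


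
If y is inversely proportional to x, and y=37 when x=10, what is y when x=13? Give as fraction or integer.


Inverse proportion: y = k/x
Find k: k = 10 * 37 = 370
Compute y at x=13: y = 370/13
y = 370/13

370/13


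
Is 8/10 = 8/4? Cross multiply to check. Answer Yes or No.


Cross multiply to check 8/10 = 8/4
Left cross product: 8 * 4 = 32
Right cross product: 10 * 8 = 80
32 != 80
Not equal, so proportions differ => No

No


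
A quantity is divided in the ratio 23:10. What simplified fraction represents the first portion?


Total parts = 23 + 10 = 33
First part fraction = 23/33
Simplify: 23/33 = 23/33

23/33


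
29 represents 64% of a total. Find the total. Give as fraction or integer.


Given: 29 is 64% of the whole
Set up: 29 = 64/100 * whole
whole = 29 * 100 / 64
whole = 2900 / 64
whole = 725/16

725/16


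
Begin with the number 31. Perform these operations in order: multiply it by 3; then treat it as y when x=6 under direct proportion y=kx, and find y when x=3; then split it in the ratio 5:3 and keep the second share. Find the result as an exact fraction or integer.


Start with 31.
Step 1: Multiply by 3: 31 * 3 = 93
Step 2: Direct prop: k = (93)/6; new y = k*3 = 93*3/6 = 93/2
Step 3: Split 5:3, second share = 93/2 * 3/8 = 279/16
Final result = 279/16

279/16


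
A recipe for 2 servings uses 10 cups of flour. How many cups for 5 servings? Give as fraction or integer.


Original: 10 cups for 2 servings
Target servings = 5
Scaling factor = 5/2
New amount = 10 * 5/2
= 50/2
= 25 cups

25


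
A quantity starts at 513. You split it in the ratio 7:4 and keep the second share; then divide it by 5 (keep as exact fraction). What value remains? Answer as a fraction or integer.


Start with 513.
Step 1: Split 7:4, second share = 513 * 4/11 = 2052/11
Step 2: Divide by 5: 2052/11 / 5 = 2052/55
Final result = 2052/55

2052/55


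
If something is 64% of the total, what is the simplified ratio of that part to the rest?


Part = 64%, Remainder = 36%
Ratio = 64:36
GCD(64, 36) = 4
Simplify: 16:9 = 16:9

16:9


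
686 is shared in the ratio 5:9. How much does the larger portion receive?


Total parts = 5 + 9 = 14
Value per part = 686 / 14 = 49
First share = 5 * 49 = 245
Second share = 9 * 49 = 441
Larger share = 441

441


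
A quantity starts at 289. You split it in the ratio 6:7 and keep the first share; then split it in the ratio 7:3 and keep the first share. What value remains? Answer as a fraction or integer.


Start with 289.
Step 1: Split 6:7, first share = 289 * 6/13 = 1734/13
Step 2: Split 7:3, first share = 1734/13 * 7/10 = 6069/65
Final result = 6069/65

6069/65


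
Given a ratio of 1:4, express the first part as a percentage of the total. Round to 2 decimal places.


Total parts = 1 + 4 = 5
First part fraction = 1/5
Percentage = (1/5) * 100
= 0.2 * 100
= 20.00%

20.00


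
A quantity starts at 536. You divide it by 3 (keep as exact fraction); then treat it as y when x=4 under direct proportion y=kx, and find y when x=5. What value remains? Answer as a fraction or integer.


Start with 536.
Step 1: Divide by 3: 536 / 3 = 536/3
Step 2: Direct prop: k = (536/3)/4; new y = k*5 = 536/3*5/4 = 670/3
Final result = 670/3

670/3


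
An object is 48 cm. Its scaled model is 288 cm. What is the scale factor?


Original length = 48 cm
Scaled length = 288 cm
Scale factor = 288 / 48
= 6

6


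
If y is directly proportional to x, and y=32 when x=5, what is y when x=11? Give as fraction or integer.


Direct proportion: y = kx
Find k: k = 32/5 = 32/5
Compute y at x=11: y = 32/5 * 11
y = 352/5

352/5


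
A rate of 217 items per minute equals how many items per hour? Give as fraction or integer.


Converting from per minute to per hour
Rate = 217 items per minute
Multiply by 60: 217 * 60
= 13020 items per hour

13020


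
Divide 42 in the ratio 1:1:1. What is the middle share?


Ratio = 1:1:1
Total parts = 1 + 1 + 1 = 3
Value per part = 42 / 3 = 14
First share = 1 * 14 = 14
Middle share = 1 * 14 = 14
Third share = 1 * 14 = 14

14


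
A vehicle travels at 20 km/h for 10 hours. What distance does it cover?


Using distance = speed * time
Speed = 20 km/h
Time = 10 hours
Distance = 20 * 10
= 200 km

200


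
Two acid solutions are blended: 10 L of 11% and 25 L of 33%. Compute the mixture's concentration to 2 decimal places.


Solute in mixture 1 = 11% of 10 L = 10*11/100 = 11/10 L
Solute in mixture 2 = 33% of 25 L = 25*33/100 = 33/4 L
Total solute = 11/10 + 33/4 = 187/20 L
Total volume = 10 + 25 = 35 L
Final concentration = 187/20/35 * 100 = 26.71%

26.71


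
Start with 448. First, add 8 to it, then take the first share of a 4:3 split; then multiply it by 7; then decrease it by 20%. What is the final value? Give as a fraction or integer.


Start with 448.
Step 1: Add 8: 448+8=456; split 4:3 first = 456*4/7 = 1824/7
Step 2: Multiply by 7: 1824/7 * 7 = 1824
Step 3: Decrease by 20%: 1824 * 80/100 = 7296/5
Final result = 7296/5

7296/5


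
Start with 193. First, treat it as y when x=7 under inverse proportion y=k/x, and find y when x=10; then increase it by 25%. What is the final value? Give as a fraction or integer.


Start with 193.
Step 1: Inverse prop: k = (193)*7; new y = k/10 = 193*7/10 = 1351/10
Step 2: Increase by 25%: 1351/10 * 125/100 = 1351/8
Final result = 1351/8

1351/8


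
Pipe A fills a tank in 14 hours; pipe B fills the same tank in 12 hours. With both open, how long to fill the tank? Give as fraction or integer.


Rate of A = 1/14 job per hour
Rate of B = 1/12 job per hour
Combined rate = 1/14 + 1/12
Find common denominator: (12 + 14)/(14*12) = 26/168
Combined rate = 13/84 job per hour
Time together = 1 / (13/84) = 84/13 hours

84/13


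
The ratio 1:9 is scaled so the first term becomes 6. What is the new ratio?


Original ratio: 1:9
First term target: 6
Scale factor = 6 / 1 = 6
Multiply second term: 9 * 6 = 54
Equivalent ratio = 6:54

6:54


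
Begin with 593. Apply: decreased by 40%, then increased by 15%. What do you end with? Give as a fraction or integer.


Start: 593
Step 1: decrease by 40% => multiply by 60/100
  593 * 60/100 = 1779/5
Step 2: increase by 15% => multiply by 115/100
  1779/5 * 115/100 = 40917/100
Final value = 40917/100

40917/100


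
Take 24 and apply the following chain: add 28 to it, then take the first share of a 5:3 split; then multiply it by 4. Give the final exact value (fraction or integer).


Start with 24.
Step 1: Add 28: 24+28=52; split 5:3 first = 52*5/8 = 65/2
Step 2: Multiply by 4: 65/2 * 4 = 130
Final result = 130

130


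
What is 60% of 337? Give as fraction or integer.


Compute 60% of 337
Convert percentage: 60% = 60/100
Multiply: 337 * 60/100
= 20220/100
= 1011/5

1011/5


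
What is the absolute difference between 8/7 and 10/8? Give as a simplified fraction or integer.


Simplify: 8/7 = 8/7 and 10/8 = 5/4
Find common denominator: LCD = 28
Convert: 32/28 and 35/28
Difference = |32 - 35|/28 = 3/28
Simplified = 3/28

3/28


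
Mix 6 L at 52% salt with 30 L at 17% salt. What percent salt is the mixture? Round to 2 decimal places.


Solute in mixture 1 = 52% of 6 L = 6*52/100 = 78/25 L
Solute in mixture 2 = 17% of 30 L = 30*17/100 = 51/10 L
Total solute = 78/25 + 51/10 = 411/50 L
Total volume = 6 + 30 = 36 L
Final concentration = 411/50/36 * 100 = 22.83%

22.83


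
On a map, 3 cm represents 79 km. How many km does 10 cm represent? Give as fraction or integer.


Map scale: 3 cm = 79 km
Measured distance on map = 10 cm
Set up proportion: 10 * 79 / 3
= 790 / 3
= 790/3 km

790/3


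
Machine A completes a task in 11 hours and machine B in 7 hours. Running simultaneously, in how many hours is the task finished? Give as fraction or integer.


Rate of A = 1/11 job per hour
Rate of B = 1/7 job per hour
Combined rate = 1/11 + 1/7
Find common denominator: (7 + 11)/(11*7) = 18/77
Combined rate = 18/77 job per hour
Time together = 1 / (18/77) = 77/18 hours

77/18


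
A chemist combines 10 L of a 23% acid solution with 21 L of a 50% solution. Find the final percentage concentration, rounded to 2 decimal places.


Solute in mixture 1 = 23% of 10 L = 10*23/100 = 23/10 L
Solute in mixture 2 = 50% of 21 L = 21*50/100 = 21/2 L
Total solute = 23/10 + 21/2 = 64/5 L
Total volume = 10 + 21 = 31 L
Final concentration = 64/5/31 * 100 = 41.29%

41.29


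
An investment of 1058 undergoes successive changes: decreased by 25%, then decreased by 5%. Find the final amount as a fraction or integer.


Start: 1058
Step 1: decrease by 25% => multiply by 75/100
  1058 * 75/100 = 1587/2
Step 2: decrease by 5% => multiply by 95/100
  1587/2 * 95/100 = 30153/40
Final value = 30153/40

30153/40


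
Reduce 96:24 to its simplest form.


Find GCD(96, 24)
GCD = 24
Divide both by 24: 96/24 = 4, 24/24 = 1
Simplified ratio = 4:1

4:1


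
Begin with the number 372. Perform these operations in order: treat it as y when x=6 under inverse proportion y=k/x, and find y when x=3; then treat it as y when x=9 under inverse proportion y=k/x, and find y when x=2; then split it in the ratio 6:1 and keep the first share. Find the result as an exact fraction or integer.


Start with 372.
Step 1: Inverse prop: k = (372)*6; new y = k/3 = 372*6/3 = 744
Step 2: Inverse prop: k = (744)*9; new y = k/2 = 744*9/2 = 3348
Step 3: Split 6:1, first share = 3348 * 6/7 = 20088/7
Final result = 20088/7

20088/7


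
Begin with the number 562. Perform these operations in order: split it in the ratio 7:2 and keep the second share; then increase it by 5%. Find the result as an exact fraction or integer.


Start with 562.
Step 1: Split 7:2, second share = 562 * 2/9 = 1124/9
Step 2: Increase by 5%: 1124/9 * 105/100 = 1967/15
Final result = 1967/15

1967/15


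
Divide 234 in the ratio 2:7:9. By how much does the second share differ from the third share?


Total parts = 2 + 7 + 9 = 18
Value per part = 234 / 18 = 13
Shares: 2*13=26, 7*13=91, 9*13=117
Second share = 91, third share = 117
Difference = |91 - 117| = 26

26


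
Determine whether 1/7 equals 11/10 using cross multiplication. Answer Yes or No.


Cross multiply to check 1/7 = 11/10
Left cross product: 1 * 10 = 10
Right cross product: 7 * 11 = 77
10 != 77
Not equal, so proportions differ => No

No


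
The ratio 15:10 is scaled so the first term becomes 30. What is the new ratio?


Original ratio: 15:10
First term target: 30
Scale factor = 30 / 15 = 2
Multiply second term: 10 * 2 = 20
Equivalent ratio = 30:20

30:20


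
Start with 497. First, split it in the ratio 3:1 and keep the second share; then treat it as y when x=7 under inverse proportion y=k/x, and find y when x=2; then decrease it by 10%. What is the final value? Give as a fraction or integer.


Start with 497.
Step 1: Split 3:1, second share = 497 * 1/4 = 497/4
Step 2: Inverse prop: k = (497/4)*7; new y = k/2 = 497/4*7/2 = 3479/8
Step 3: Decrease by 10%: 3479/8 * 90/100 = 31311/80
Final result = 31311/80

31311/80


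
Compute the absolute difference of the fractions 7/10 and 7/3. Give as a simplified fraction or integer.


Simplify: 7/10 = 7/10 and 7/3 = 7/3
Find common denominator: LCD = 30
Convert: 21/30 and 70/30
Difference = |21 - 70|/30 = 49/30
Simplified = 49/30

49/30


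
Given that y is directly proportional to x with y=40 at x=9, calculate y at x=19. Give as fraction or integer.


Direct proportion: y = kx
Find k: k = 40/9 = 40/9
Compute y at x=19: y = 40/9 * 19
y = 760/9

760/9


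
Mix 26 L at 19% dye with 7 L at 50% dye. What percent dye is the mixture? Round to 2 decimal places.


Solute in mixture 1 = 19% of 26 L = 26*19/100 = 247/50 L
Solute in mixture 2 = 50% of 7 L = 7*50/100 = 7/2 L
Total solute = 247/50 + 7/2 = 211/25 L
Total volume = 26 + 7 = 33 L
Final concentration = 211/25/33 * 100 = 25.58%

25.58


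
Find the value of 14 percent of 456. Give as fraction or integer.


Compute 14% of 456
Convert percentage: 14% = 14/100
Multiply: 456 * 14/100
= 6384/100
= 1596/25

1596/25


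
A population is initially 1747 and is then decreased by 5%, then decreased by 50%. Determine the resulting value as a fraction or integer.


Start: 1747
Step 1: decrease by 5% => multiply by 95/100
  1747 * 95/100 = 33193/20
Step 2: decrease by 50% => multiply by 50/100
  33193/20 * 50/100 = 33193/40
Final value = 33193/40

33193/40


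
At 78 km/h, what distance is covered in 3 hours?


Using distance = speed * time
Speed = 78 km/h
Time = 3 hours
Distance = 78 * 3
= 234 km

234


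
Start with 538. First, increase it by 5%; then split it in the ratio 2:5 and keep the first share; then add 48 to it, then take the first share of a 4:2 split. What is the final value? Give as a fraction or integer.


Start with 538.
Step 1: Increase by 5%: 538 * 105/100 = 5649/10
Step 2: Split 2:5, first share = 5649/10 * 2/7 = 807/5
Step 3: Add 48: 807/5+48=1047/5; split 4:2 first = 1047/5*4/6 = 698/5
Final result = 698/5

698/5


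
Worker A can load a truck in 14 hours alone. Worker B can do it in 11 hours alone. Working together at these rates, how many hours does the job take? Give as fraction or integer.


Rate of A = 1/14 job per hour
Rate of B = 1/11 job per hour
Combined rate = 1/14 + 1/11
Find common denominator: (11 + 14)/(14*11) = 25/154
Combined rate = 25/154 job per hour
Time together = 1 / (25/154) = 154/25 hours

154/25


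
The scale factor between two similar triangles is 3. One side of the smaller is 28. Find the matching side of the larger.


Similar triangles have proportional sides
Scale factor = 3
Smaller side = 28
Corresponding larger side = 28 * 3
= 84

84


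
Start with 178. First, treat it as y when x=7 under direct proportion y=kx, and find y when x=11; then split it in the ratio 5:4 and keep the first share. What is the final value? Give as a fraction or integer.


Start with 178.
Step 1: Direct prop: k = (178)/7; new y = k*11 = 178*11/7 = 1958/7
Step 2: Split 5:4, first share = 1958/7 * 5/9 = 9790/63
Final result = 9790/63

9790/63


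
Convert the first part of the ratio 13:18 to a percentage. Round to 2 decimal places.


Total parts = 13 + 18 = 31
First part fraction = 13/31
Percentage = (13/31) * 100
= 0.419355 * 100
= 41.94%

41.94


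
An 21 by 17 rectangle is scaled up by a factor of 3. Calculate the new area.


Original dimensions: 21 x 17
Enlargement factor = 3
New width = 21 * 3 = 63
New height = 17 * 3 = 51
New area = 63 * 51 = 3213

3213


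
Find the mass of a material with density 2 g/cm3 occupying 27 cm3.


Using mass = density * volume
Density = 2 g/cm3
Volume = 27 cm3
Mass = 2 * 27
= 54 g

54


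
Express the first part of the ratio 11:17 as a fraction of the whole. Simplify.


Total parts = 11 + 17 = 28
First part fraction = 11/28
Simplify: 11/28 = 11/28

11/28


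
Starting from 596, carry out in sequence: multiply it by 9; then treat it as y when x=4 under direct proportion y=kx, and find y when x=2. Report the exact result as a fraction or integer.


Start with 596.
Step 1: Multiply by 9: 596 * 9 = 5364
Step 2: Direct prop: k = (5364)/4; new y = k*2 = 5364*2/4 = 2682
Final result = 2682

2682


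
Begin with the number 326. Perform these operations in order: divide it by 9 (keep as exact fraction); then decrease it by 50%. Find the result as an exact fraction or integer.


Start with 326.
Step 1: Divide by 9: 326 / 9 = 326/9
Step 2: Decrease by 50%: 326/9 * 50/100 = 163/9
Final result = 163/9

163/9


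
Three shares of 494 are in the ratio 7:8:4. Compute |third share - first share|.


Total parts = 7 + 8 + 4 = 19
Value per part = 494 / 19 = 26
Shares: 7*26=182, 8*26=208, 4*26=104
Third share = 104, first share = 182
Difference = |104 - 182| = 78

78


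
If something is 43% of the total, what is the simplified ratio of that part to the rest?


Part = 43%, Remainder = 57%
Ratio = 43:57
GCD(43, 57) = 1
Simplify: 43:57 = 43:57

43:57


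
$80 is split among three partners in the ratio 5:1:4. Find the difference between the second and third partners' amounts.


Total parts = 5 + 1 + 4 = 10
Value per part = 80 / 10 = 8
Shares: 5*8=40, 1*8=8, 4*8=32
Second share = 8, third share = 32
Difference = |8 - 32| = 24

24


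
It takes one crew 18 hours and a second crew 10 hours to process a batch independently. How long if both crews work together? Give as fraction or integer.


Rate of A = 1/18 job per hour
Rate of B = 1/10 job per hour
Combined rate = 1/18 + 1/10
Find common denominator: (10 + 18)/(18*10) = 28/180
Combined rate = 7/45 job per hour
Time together = 1 / (7/45) = 45/7 hours

45/7


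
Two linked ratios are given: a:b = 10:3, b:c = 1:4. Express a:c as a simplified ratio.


Given a:b = 10:3 and b:c = 1:4
Make b consistent. Multiply first ratio by 1: a:b = 10:3
Multiply second ratio by 3: b:c = 3:12
Now b = 3 in both, so a:b:c = 10:3:12
Therefore a:c = 10:12
Simplify by GCD: a:c = 5:6

5:6


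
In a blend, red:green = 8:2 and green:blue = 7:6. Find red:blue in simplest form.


Given a:b = 8:2 and b:c = 7:6
Make b consistent. Multiply first ratio by 7: a:b = 56:14
Multiply second ratio by 2: b:c = 14:12
Now b = 14 in both, so a:b:c = 56:14:12
Therefore a:c = 56:12
Simplify by GCD: a:c = 14:3

14:3


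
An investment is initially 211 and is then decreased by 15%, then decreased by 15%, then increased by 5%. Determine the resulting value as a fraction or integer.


Start: 211
Step 1: decrease by 15% => multiply by 85/100
  211 * 85/100 = 3587/20
Step 2: decrease by 15% => multiply by 85/100
  3587/20 * 85/100 = 60979/400
Step 3: increase by 5% => multiply by 105/100
  60979/400 * 105/100 = 1280559/8000
Final value = 1280559/8000

1280559/8000


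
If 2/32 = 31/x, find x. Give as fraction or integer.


Setting up: 2/32 = 31/x
Cross multiply: 2 * x = 32 * 31
2x = 992
x = 992/2
x = 496

496


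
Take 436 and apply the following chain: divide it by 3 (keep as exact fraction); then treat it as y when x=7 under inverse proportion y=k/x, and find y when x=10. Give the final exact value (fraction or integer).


Start with 436.
Step 1: Divide by 3: 436 / 3 = 436/3
Step 2: Inverse prop: k = (436/3)*7; new y = k/10 = 436/3*7/10 = 1526/15
Final result = 1526/15

1526/15


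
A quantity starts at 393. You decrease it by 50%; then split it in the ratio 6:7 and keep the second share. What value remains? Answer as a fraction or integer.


Start with 393.
Step 1: Decrease by 50%: 393 * 50/100 = 393/2
Step 2: Split 6:7, second share = 393/2 * 7/13 = 2751/26
Final result = 2751/26

2751/26


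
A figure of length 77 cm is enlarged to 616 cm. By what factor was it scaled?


Original length = 77 cm
Scaled length = 616 cm
Scale factor = 616 / 77
= 8

8


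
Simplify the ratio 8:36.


Find GCD(8, 36)
GCD = 4
Divide both by 4: 8/4 = 2, 36/4 = 9
Simplified ratio = 2:9

2:9


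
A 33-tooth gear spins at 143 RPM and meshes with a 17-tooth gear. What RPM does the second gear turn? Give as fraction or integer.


Gear ratio: teeth_A * RPM_A = teeth_B * RPM_B
33 * 143 = 17 * RPM_B
4719 = 17 * RPM_B
RPM_B = 4719 / 17
RPM_B = 4719/17

4719/17


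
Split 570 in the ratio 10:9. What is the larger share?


Total parts = 10 + 9 = 19
Value per part = 570 / 19 = 30
First share = 10 * 30 = 300
Second share = 9 * 30 = 270
Larger share = 300

300


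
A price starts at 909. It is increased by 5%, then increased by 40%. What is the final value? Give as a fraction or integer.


Start: 909
Step 1: increase by 5% => multiply by 105/100
  909 * 105/100 = 19089/20
Step 2: increase by 40% => multiply by 140/100
  19089/20 * 140/100 = 133623/100
Final value = 133623/100

133623/100


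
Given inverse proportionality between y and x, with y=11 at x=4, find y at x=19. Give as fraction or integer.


Inverse proportion: y = k/x
Find k: k = 4 * 11 = 44
Compute y at x=19: y = 44/19
y = 44/19

44/19


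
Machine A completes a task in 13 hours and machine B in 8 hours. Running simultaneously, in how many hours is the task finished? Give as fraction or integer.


Rate of A = 1/13 job per hour
Rate of B = 1/8 job per hour
Combined rate = 1/13 + 1/8
Find common denominator: (8 + 13)/(13*8) = 21/104
Combined rate = 21/104 job per hour
Time together = 1 / (21/104) = 104/21 hours

104/21
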